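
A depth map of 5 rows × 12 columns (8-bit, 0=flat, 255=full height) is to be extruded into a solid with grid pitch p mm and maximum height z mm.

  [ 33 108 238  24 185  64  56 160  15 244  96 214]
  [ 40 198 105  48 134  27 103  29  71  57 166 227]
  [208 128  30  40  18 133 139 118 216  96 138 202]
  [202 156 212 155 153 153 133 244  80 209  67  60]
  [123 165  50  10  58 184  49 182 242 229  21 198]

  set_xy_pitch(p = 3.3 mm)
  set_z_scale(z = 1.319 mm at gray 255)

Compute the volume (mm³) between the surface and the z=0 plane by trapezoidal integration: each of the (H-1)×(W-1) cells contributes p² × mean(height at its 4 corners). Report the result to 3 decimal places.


height_mm = gray/255 × 1.319; cell vol = 3.3² × mean(4 corners)
unit = 3.3² × 1.319 / (4×255) = 0.0140823 mm³ per gray-sum
row 0: Σ corner-gray over 11 cells = 4770  → 67.1724
row 1: Σ corner-gray over 11 cells = 4665  → 65.6938
row 2: Σ corner-gray over 11 cells = 5908  → 83.1980
row 3: Σ corner-gray over 11 cells = 6087  → 85.7187
Σ rows: total corner-gray = 21430  → 301.7829 mm³

301.783


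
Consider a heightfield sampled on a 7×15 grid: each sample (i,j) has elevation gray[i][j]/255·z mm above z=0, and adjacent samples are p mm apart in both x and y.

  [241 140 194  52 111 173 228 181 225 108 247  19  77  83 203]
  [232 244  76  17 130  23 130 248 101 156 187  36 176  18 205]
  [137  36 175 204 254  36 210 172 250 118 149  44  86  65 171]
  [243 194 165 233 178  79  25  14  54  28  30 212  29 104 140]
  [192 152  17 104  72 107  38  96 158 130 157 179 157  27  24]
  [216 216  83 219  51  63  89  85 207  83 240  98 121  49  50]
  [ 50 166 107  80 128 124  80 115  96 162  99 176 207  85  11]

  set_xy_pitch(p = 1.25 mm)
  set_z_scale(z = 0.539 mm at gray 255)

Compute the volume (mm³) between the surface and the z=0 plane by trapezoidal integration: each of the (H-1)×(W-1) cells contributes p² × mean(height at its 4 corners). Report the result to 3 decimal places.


height_mm = gray/255 × 0.539; cell vol = 1.25² × mean(4 corners)
unit = 1.25² × 0.539 / (4×255) = 0.000825674 mm³ per gray-sum
row 0: Σ corner-gray over 14 cells = 7641  → 6.3090
row 1: Σ corner-gray over 14 cells = 7427  → 6.1323
row 2: Σ corner-gray over 14 cells = 6979  → 5.7624
row 3: Σ corner-gray over 14 cells = 6077  → 5.0176
row 4: Σ corner-gray over 14 cells = 6478  → 5.3487
row 5: Σ corner-gray over 14 cells = 6785  → 5.6022
Σ rows: total corner-gray = 41387  → 34.1722 mm³

34.172


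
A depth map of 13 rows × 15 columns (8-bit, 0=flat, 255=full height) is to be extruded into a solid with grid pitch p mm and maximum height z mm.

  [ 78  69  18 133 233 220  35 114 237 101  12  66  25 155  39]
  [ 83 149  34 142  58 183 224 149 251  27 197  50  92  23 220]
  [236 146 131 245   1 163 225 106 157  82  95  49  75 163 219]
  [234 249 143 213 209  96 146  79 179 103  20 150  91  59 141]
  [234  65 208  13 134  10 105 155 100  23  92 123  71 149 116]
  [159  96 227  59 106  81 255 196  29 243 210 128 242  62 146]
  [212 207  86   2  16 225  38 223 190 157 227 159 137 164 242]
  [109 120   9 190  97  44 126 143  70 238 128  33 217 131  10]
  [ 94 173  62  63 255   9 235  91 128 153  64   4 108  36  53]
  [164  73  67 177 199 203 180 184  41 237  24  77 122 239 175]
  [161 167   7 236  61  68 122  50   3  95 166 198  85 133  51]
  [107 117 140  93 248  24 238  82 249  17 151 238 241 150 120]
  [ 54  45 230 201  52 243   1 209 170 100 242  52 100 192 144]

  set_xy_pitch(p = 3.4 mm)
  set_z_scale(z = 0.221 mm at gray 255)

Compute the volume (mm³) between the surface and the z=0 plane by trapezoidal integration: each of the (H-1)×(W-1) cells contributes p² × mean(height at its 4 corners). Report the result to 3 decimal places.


214.853

height_mm = gray/255 × 0.221; cell vol = 3.4² × mean(4 corners)
unit = 3.4² × 0.221 / (4×255) = 0.00250467 mm³ per gray-sum
row 0: Σ corner-gray over 14 cells = 6414  → 16.0649
row 1: Σ corner-gray over 14 cells = 7192  → 18.0136
row 2: Σ corner-gray over 14 cells = 7580  → 18.9854
row 3: Σ corner-gray over 14 cells = 6695  → 16.7687
row 4: Σ corner-gray over 14 cells = 7019  → 17.5803
row 5: Σ corner-gray over 14 cells = 8289  → 20.7612
row 6: Σ corner-gray over 14 cells = 7327  → 18.3517
row 7: Σ corner-gray over 14 cells = 6120  → 15.3286
row 8: Σ corner-gray over 14 cells = 6894  → 17.2672
row 9: Σ corner-gray over 14 cells = 6979  → 17.4801
row 10: Σ corner-gray over 14 cells = 7197  → 18.0261
row 11: Σ corner-gray over 14 cells = 8075  → 20.2252
Σ rows: total corner-gray = 85781  → 214.8528 mm³


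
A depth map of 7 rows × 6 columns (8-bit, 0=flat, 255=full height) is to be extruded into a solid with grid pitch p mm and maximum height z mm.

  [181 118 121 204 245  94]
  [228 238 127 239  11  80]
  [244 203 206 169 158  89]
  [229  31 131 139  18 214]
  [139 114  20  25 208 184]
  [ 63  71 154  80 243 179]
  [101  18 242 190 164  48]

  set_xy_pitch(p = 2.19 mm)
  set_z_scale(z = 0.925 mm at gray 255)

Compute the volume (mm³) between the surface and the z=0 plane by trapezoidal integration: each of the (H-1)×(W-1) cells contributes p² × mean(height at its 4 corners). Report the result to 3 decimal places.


height_mm = gray/255 × 0.925; cell vol = 2.19² × mean(4 corners)
unit = 2.19² × 0.925 / (4×255) = 0.0043494 mm³ per gray-sum
row 0: Σ corner-gray over 5 cells = 3189  → 13.8703
row 1: Σ corner-gray over 5 cells = 3343  → 14.5401
row 2: Σ corner-gray over 5 cells = 2886  → 12.5524
row 3: Σ corner-gray over 5 cells = 2138  → 9.2990
row 4: Σ corner-gray over 5 cells = 2395  → 10.4168
row 5: Σ corner-gray over 5 cells = 2715  → 11.8086
Σ rows: total corner-gray = 16666  → 72.4872 mm³

72.487


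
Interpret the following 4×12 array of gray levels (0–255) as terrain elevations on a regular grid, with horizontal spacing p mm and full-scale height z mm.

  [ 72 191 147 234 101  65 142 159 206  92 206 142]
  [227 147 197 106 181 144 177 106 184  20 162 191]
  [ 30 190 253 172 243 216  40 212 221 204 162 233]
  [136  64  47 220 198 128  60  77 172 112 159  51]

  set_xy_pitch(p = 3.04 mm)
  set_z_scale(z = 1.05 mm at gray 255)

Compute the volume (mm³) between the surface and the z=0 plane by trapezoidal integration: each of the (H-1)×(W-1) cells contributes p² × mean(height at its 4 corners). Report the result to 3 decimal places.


height_mm = gray/255 × 1.05; cell vol = 3.04² × mean(4 corners)
unit = 3.04² × 1.05 / (4×255) = 0.00951341 mm³ per gray-sum
row 0: Σ corner-gray over 11 cells = 6566  → 62.4651
row 1: Σ corner-gray over 11 cells = 7355  → 69.9711
row 2: Σ corner-gray over 11 cells = 6750  → 64.2155
Σ rows: total corner-gray = 20671  → 196.6517 mm³

196.652


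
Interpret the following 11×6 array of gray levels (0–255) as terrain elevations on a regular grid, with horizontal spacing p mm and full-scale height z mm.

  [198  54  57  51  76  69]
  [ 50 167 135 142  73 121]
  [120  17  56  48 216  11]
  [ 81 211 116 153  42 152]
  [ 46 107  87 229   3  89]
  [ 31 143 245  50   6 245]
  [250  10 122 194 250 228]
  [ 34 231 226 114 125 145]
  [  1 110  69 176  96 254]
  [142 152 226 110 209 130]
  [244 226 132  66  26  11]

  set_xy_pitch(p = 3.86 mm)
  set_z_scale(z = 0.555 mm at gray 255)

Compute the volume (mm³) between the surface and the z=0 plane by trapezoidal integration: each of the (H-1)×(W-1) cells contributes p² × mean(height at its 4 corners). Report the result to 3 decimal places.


height_mm = gray/255 × 0.555; cell vol = 3.86² × mean(4 corners)
unit = 3.86² × 0.555 / (4×255) = 0.00810714 mm³ per gray-sum
row 0: Σ corner-gray over 5 cells = 1948  → 15.7927
row 1: Σ corner-gray over 5 cells = 2010  → 16.2953
row 2: Σ corner-gray over 5 cells = 2082  → 16.8791
row 3: Σ corner-gray over 5 cells = 2264  → 18.3546
row 4: Σ corner-gray over 5 cells = 2151  → 17.4384
row 5: Σ corner-gray over 5 cells = 2794  → 22.6513
row 6: Σ corner-gray over 5 cells = 3201  → 25.9509
row 7: Σ corner-gray over 5 cells = 2728  → 22.1163
row 8: Σ corner-gray over 5 cells = 2823  → 22.8864
row 9: Σ corner-gray over 5 cells = 2821  → 22.8702
Σ rows: total corner-gray = 24822  → 201.2353 mm³

201.235


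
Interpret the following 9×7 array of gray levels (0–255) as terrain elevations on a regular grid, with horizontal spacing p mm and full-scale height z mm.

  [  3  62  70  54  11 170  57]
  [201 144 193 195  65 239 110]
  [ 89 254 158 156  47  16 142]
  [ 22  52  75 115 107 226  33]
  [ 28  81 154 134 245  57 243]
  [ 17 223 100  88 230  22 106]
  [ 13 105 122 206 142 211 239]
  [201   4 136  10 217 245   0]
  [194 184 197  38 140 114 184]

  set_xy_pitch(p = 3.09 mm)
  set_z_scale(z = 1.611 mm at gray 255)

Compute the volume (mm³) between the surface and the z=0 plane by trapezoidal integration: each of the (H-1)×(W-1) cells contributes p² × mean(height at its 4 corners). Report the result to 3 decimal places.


height_mm = gray/255 × 1.611; cell vol = 3.09² × mean(4 corners)
unit = 3.09² × 1.611 / (4×255) = 0.0150804 mm³ per gray-sum
row 0: Σ corner-gray over 6 cells = 2777  → 41.8782
row 1: Σ corner-gray over 6 cells = 3476  → 52.4194
row 2: Σ corner-gray over 6 cells = 2698  → 40.6869
row 3: Σ corner-gray over 6 cells = 2818  → 42.4965
row 4: Σ corner-gray over 6 cells = 3062  → 46.1761
row 5: Σ corner-gray over 6 cells = 3273  → 49.3581
row 6: Σ corner-gray over 6 cells = 3249  → 48.9962
row 7: Σ corner-gray over 6 cells = 3149  → 47.4881
Σ rows: total corner-gray = 24502  → 369.4995 mm³

369.500


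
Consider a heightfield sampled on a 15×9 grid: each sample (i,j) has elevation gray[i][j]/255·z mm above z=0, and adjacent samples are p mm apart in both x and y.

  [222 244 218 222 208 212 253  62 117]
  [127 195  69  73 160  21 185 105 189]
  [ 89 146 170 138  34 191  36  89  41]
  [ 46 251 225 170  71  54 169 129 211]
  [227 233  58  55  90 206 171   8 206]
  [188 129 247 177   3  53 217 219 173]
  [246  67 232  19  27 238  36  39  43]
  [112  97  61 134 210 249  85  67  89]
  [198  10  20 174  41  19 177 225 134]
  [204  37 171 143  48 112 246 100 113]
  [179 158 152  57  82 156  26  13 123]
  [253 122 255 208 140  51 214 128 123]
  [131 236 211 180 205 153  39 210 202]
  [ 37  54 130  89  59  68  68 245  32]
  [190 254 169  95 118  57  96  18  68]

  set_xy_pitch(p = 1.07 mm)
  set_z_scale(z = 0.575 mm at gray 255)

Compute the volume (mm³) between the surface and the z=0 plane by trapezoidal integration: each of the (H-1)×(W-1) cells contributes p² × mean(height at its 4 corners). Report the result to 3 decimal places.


height_mm = gray/255 × 0.575; cell vol = 1.07² × mean(4 corners)
unit = 1.07² × 0.575 / (4×255) = 0.000645409 mm³ per gray-sum
row 0: Σ corner-gray over 8 cells = 5109  → 3.2974
row 1: Σ corner-gray over 8 cells = 3670  → 2.3687
row 2: Σ corner-gray over 8 cells = 4133  → 2.6675
row 3: Σ corner-gray over 8 cells = 4470  → 2.8850
row 4: Σ corner-gray over 8 cells = 4526  → 2.9211
row 5: Σ corner-gray over 8 cells = 4056  → 2.6178
row 6: Σ corner-gray over 8 cells = 3612  → 2.3312
row 7: Σ corner-gray over 8 cells = 3671  → 2.3693
row 8: Σ corner-gray over 8 cells = 3695  → 2.3848
row 9: Σ corner-gray over 8 cells = 3621  → 2.3370
row 10: Σ corner-gray over 8 cells = 4202  → 2.7120
row 11: Σ corner-gray over 8 cells = 5413  → 3.4936
row 12: Σ corner-gray over 8 cells = 4296  → 2.7727
row 13: Σ corner-gray over 8 cells = 3367  → 2.1731
Σ rows: total corner-gray = 57841  → 37.3311 mm³

37.331


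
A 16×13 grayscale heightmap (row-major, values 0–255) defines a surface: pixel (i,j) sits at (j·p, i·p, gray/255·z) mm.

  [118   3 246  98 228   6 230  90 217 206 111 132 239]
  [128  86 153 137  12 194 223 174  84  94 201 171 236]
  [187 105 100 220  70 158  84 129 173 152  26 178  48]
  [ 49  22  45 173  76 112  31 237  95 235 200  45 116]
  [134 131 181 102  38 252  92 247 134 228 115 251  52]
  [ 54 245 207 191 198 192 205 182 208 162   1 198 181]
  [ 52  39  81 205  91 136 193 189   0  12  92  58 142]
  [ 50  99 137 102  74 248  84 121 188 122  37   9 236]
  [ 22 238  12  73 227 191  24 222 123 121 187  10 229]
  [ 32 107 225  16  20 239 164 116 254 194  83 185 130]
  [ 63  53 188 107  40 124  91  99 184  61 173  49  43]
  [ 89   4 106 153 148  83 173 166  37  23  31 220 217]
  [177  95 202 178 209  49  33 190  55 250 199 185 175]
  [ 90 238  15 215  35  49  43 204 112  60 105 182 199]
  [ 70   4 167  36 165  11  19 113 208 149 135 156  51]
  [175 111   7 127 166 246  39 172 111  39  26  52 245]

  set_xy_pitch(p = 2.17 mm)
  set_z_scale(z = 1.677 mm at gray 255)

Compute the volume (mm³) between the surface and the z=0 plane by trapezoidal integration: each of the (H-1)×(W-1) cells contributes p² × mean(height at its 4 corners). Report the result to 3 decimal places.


height_mm = gray/255 × 1.677; cell vol = 2.17² × mean(4 corners)
unit = 2.17² × 1.677 / (4×255) = 0.00774199 mm³ per gray-sum
row 0: Σ corner-gray over 12 cells = 6913  → 53.5203
row 1: Σ corner-gray over 12 cells = 6447  → 49.9126
row 2: Σ corner-gray over 12 cells = 5732  → 44.3771
row 3: Σ corner-gray over 12 cells = 6435  → 49.8197
row 4: Σ corner-gray over 12 cells = 7941  → 61.4791
row 5: Σ corner-gray over 12 cells = 6599  → 51.0894
row 6: Σ corner-gray over 12 cells = 5114  → 39.5925
row 7: Σ corner-gray over 12 cells = 5835  → 45.1745
row 8: Σ corner-gray over 12 cells = 6475  → 50.1294
row 9: Σ corner-gray over 12 cells = 5812  → 44.9964
row 10: Σ corner-gray over 12 cells = 5038  → 39.0041
row 11: Σ corner-gray over 12 cells = 6236  → 48.2790
row 12: Σ corner-gray over 12 cells = 6447  → 49.9126
row 13: Σ corner-gray over 12 cells = 5252  → 40.6609
row 14: Σ corner-gray over 12 cells = 5059  → 39.1667
Σ rows: total corner-gray = 91335  → 707.1143 mm³

707.114


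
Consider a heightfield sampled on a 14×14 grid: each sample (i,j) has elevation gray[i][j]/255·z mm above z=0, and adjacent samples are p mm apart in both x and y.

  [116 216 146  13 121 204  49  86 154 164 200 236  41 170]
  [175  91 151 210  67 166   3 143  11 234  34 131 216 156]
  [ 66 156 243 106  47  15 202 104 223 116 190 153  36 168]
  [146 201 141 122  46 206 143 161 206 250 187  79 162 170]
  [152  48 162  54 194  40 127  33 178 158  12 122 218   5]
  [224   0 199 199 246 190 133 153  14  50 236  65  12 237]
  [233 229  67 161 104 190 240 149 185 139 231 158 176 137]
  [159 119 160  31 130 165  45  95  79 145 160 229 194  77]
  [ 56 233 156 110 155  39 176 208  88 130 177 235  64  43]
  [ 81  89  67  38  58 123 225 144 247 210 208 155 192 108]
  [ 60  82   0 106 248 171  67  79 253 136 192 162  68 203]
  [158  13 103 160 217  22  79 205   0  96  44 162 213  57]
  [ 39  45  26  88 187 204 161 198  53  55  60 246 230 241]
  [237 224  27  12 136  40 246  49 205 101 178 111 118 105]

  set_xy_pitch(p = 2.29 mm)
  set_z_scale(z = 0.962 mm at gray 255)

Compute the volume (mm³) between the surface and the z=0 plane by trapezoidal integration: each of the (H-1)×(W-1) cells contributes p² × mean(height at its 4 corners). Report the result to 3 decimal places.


447.209

height_mm = gray/255 × 0.962; cell vol = 2.29² × mean(4 corners)
unit = 2.29² × 0.962 / (4×255) = 0.00494591 mm³ per gray-sum
row 0: Σ corner-gray over 13 cells = 6791  → 33.5876
row 1: Σ corner-gray over 13 cells = 6661  → 32.9447
row 2: Σ corner-gray over 13 cells = 7540  → 37.2921
row 3: Σ corner-gray over 13 cells = 6973  → 34.4878
row 4: Σ corner-gray over 13 cells = 6304  → 31.1790
row 5: Σ corner-gray over 13 cells = 7883  → 38.9886
row 6: Σ corner-gray over 13 cells = 7768  → 38.4198
row 7: Σ corner-gray over 13 cells = 6981  → 34.5274
row 8: Σ corner-gray over 13 cells = 7342  → 36.3128
row 9: Σ corner-gray over 13 cells = 7092  → 35.0764
row 10: Σ corner-gray over 13 cells = 6234  → 30.8328
row 11: Σ corner-gray over 13 cells = 6229  → 30.8080
row 12: Σ corner-gray over 13 cells = 6622  → 32.7518
Σ rows: total corner-gray = 90420  → 447.2088 mm³


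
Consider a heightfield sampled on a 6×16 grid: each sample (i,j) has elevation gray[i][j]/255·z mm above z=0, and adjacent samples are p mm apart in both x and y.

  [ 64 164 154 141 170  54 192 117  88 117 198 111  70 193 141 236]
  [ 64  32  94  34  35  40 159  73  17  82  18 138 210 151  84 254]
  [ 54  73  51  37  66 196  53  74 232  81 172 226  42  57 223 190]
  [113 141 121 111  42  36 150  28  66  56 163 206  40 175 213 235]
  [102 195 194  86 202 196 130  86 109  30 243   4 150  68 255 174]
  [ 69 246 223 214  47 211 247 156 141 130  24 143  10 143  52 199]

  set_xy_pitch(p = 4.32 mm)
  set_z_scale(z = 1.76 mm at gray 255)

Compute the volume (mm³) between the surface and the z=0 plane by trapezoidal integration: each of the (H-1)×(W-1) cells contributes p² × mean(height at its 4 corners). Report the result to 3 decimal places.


1150.183

height_mm = gray/255 × 1.76; cell vol = 4.32² × mean(4 corners)
unit = 4.32² × 1.76 / (4×255) = 0.0322018 mm³ per gray-sum
row 0: Σ corner-gray over 15 cells = 6772  → 218.0705
row 1: Σ corner-gray over 15 cells = 6062  → 195.2072
row 2: Σ corner-gray over 15 cells = 6854  → 220.7111
row 3: Σ corner-gray over 15 cells = 7616  → 245.2488
row 4: Σ corner-gray over 15 cells = 8414  → 270.9458
Σ rows: total corner-gray = 35718  → 1150.1835 mm³


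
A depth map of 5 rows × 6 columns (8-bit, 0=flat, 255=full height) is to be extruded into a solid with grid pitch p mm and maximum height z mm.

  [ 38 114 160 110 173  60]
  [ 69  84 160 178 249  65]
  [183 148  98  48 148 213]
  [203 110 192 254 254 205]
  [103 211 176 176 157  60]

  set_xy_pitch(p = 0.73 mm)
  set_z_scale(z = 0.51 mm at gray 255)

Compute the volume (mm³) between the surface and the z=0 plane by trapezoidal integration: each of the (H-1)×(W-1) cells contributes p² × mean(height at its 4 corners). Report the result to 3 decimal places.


height_mm = gray/255 × 0.51; cell vol = 0.73² × mean(4 corners)
unit = 0.73² × 0.51 / (4×255) = 0.00026645 mm³ per gray-sum
row 0: Σ corner-gray over 5 cells = 2688  → 0.7162
row 1: Σ corner-gray over 5 cells = 2756  → 0.7343
row 2: Σ corner-gray over 5 cells = 3308  → 0.8814
row 3: Σ corner-gray over 5 cells = 3631  → 0.9675
Σ rows: total corner-gray = 12383  → 3.2995 mm³

3.299


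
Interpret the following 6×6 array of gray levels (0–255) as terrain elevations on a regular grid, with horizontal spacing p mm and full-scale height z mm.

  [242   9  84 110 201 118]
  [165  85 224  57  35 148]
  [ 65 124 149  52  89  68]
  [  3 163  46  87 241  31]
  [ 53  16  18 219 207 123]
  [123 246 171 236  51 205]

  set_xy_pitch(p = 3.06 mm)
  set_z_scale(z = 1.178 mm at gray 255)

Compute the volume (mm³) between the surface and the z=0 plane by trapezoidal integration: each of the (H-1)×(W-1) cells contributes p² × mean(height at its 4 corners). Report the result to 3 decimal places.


height_mm = gray/255 × 1.178; cell vol = 3.06² × mean(4 corners)
unit = 3.06² × 1.178 / (4×255) = 0.010814 mm³ per gray-sum
row 0: Σ corner-gray over 5 cells = 2283  → 24.6885
row 1: Σ corner-gray over 5 cells = 2076  → 22.4499
row 2: Σ corner-gray over 5 cells = 2069  → 22.3742
row 3: Σ corner-gray over 5 cells = 2204  → 23.8341
row 4: Σ corner-gray over 5 cells = 2832  → 30.6254
Σ rows: total corner-gray = 11464  → 123.9722 mm³

123.972


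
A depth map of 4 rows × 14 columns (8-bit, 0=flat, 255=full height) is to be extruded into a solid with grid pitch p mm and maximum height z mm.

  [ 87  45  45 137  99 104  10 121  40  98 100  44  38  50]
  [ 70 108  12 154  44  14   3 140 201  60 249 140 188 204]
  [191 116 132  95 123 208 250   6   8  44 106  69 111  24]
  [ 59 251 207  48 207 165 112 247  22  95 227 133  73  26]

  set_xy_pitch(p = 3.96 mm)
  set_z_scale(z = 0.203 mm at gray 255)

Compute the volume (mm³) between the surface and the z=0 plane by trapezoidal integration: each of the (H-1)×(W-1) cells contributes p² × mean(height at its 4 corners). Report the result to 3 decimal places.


52.619

height_mm = gray/255 × 0.203; cell vol = 3.96² × mean(4 corners)
unit = 3.96² × 0.203 / (4×255) = 0.00312095 mm³ per gray-sum
row 0: Σ corner-gray over 13 cells = 4799  → 14.9774
row 1: Σ corner-gray over 13 cells = 5651  → 17.6365
row 2: Σ corner-gray over 13 cells = 6410  → 20.0053
Σ rows: total corner-gray = 16860  → 52.6191 mm³


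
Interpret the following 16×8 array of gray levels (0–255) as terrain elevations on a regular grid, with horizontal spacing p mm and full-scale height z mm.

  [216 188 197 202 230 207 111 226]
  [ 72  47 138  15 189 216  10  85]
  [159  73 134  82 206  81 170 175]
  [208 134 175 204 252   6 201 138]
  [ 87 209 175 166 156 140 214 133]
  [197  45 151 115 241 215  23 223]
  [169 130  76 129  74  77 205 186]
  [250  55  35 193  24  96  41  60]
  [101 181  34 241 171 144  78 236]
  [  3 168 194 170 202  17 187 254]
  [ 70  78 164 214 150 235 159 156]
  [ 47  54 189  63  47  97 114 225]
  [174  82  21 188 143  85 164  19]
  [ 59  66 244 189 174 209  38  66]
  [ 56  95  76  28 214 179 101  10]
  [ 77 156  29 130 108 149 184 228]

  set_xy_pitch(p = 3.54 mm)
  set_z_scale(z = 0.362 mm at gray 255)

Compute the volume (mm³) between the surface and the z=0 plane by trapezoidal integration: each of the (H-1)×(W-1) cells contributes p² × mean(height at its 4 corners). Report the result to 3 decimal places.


247.392

height_mm = gray/255 × 0.362; cell vol = 3.54² × mean(4 corners)
unit = 3.54² × 0.362 / (4×255) = 0.00444749 mm³ per gray-sum
row 0: Σ corner-gray over 7 cells = 4099  → 18.2303
row 1: Σ corner-gray over 7 cells = 3213  → 14.2898
row 2: Σ corner-gray over 7 cells = 4116  → 18.3059
row 3: Σ corner-gray over 7 cells = 4630  → 20.5919
row 4: Σ corner-gray over 7 cells = 4340  → 19.3021
row 5: Σ corner-gray over 7 cells = 3737  → 16.6203
row 6: Σ corner-gray over 7 cells = 2935  → 13.0534
row 7: Σ corner-gray over 7 cells = 3233  → 14.3787
row 8: Σ corner-gray over 7 cells = 4168  → 18.5371
row 9: Σ corner-gray over 7 cells = 4359  → 19.3866
row 10: Σ corner-gray over 7 cells = 3626  → 16.1266
row 11: Σ corner-gray over 7 cells = 2959  → 13.1601
row 12: Σ corner-gray over 7 cells = 3524  → 15.6730
row 13: Σ corner-gray over 7 cells = 3417  → 15.1971
row 14: Σ corner-gray over 7 cells = 3269  → 14.5388
Σ rows: total corner-gray = 55625  → 247.3916 mm³


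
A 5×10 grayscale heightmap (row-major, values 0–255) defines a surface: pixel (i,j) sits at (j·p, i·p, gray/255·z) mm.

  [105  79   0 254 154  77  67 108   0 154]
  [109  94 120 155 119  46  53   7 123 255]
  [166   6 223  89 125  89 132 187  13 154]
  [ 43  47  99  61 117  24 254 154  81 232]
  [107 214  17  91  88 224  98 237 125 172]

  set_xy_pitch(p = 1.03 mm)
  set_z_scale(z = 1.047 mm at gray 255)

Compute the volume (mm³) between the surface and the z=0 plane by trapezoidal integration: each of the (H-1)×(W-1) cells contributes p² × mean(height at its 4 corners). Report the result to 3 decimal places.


height_mm = gray/255 × 1.047; cell vol = 1.03² × mean(4 corners)
unit = 1.03² × 1.047 / (4×255) = 0.00108898 mm³ per gray-sum
row 0: Σ corner-gray over 9 cells = 3535  → 3.8496
row 1: Σ corner-gray over 9 cells = 3846  → 4.1882
row 2: Σ corner-gray over 9 cells = 3997  → 4.3527
row 3: Σ corner-gray over 9 cells = 4416  → 4.8089
Σ rows: total corner-gray = 15794  → 17.1994 mm³

17.199


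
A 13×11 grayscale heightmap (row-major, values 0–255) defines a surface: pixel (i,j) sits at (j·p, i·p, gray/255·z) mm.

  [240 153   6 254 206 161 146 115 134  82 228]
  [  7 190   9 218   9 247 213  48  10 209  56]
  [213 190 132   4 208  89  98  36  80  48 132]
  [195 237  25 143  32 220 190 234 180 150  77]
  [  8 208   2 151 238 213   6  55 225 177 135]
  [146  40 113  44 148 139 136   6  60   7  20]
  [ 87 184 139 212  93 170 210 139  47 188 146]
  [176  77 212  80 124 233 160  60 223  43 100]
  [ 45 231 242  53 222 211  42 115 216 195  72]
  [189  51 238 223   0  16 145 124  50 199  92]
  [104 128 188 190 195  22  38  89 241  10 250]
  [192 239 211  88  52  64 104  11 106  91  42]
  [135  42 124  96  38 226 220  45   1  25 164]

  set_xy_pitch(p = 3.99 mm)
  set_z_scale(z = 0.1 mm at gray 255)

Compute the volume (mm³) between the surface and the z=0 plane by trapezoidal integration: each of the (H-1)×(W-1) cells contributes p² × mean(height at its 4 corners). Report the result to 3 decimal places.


height_mm = gray/255 × 0.1; cell vol = 3.99² × mean(4 corners)
unit = 3.99² × 0.1 / (4×255) = 0.00156079 mm³ per gray-sum
row 0: Σ corner-gray over 10 cells = 5351  → 8.3518
row 1: Σ corner-gray over 10 cells = 4484  → 6.9986
row 2: Σ corner-gray over 10 cells = 5209  → 8.1302
row 3: Σ corner-gray over 10 cells = 5787  → 9.0323
row 4: Σ corner-gray over 10 cells = 4245  → 6.6256
row 5: Σ corner-gray over 10 cells = 4549  → 7.1001
row 6: Σ corner-gray over 10 cells = 5697  → 8.8918
row 7: Σ corner-gray over 10 cells = 5871  → 9.1634
row 8: Σ corner-gray over 10 cells = 5544  → 8.6530
row 9: Σ corner-gray over 10 cells = 4929  → 7.6932
row 10: Σ corner-gray over 10 cells = 4722  → 7.3701
row 11: Σ corner-gray over 10 cells = 4099  → 6.3977
Σ rows: total corner-gray = 60487  → 94.4078 mm³

94.408


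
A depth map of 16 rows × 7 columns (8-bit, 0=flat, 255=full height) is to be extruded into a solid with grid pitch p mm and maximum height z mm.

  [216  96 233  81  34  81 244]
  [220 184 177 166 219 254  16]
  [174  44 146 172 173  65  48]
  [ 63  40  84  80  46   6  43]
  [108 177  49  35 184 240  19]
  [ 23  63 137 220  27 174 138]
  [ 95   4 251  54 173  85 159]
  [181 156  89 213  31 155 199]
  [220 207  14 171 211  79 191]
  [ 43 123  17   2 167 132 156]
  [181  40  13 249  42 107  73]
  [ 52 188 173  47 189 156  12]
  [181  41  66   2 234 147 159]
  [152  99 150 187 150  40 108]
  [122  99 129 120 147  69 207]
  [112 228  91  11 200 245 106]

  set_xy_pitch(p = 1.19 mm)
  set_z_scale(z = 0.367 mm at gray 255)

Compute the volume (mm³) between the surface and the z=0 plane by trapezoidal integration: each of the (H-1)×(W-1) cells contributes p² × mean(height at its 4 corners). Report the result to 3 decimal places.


height_mm = gray/255 × 0.367; cell vol = 1.19² × mean(4 corners)
unit = 1.19² × 0.367 / (4×255) = 0.000509518 mm³ per gray-sum
row 0: Σ corner-gray over 6 cells = 3746  → 1.9087
row 1: Σ corner-gray over 6 cells = 3658  → 1.8638
row 2: Σ corner-gray over 6 cells = 2040  → 1.0394
row 3: Σ corner-gray over 6 cells = 2115  → 1.0776
row 4: Σ corner-gray over 6 cells = 2900  → 1.4776
row 5: Σ corner-gray over 6 cells = 2791  → 1.4221
row 6: Σ corner-gray over 6 cells = 3056  → 1.5571
row 7: Σ corner-gray over 6 cells = 3443  → 1.7543
row 8: Σ corner-gray over 6 cells = 2856  → 1.4552
row 9: Σ corner-gray over 6 cells = 2237  → 1.1398
row 10: Σ corner-gray over 6 cells = 2726  → 1.3889
row 11: Σ corner-gray over 6 cells = 2890  → 1.4725
row 12: Σ corner-gray over 6 cells = 2832  → 1.4430
row 13: Σ corner-gray over 6 cells = 2969  → 1.5128
row 14: Σ corner-gray over 6 cells = 3225  → 1.6432
Σ rows: total corner-gray = 43484  → 22.1559 mm³

22.156


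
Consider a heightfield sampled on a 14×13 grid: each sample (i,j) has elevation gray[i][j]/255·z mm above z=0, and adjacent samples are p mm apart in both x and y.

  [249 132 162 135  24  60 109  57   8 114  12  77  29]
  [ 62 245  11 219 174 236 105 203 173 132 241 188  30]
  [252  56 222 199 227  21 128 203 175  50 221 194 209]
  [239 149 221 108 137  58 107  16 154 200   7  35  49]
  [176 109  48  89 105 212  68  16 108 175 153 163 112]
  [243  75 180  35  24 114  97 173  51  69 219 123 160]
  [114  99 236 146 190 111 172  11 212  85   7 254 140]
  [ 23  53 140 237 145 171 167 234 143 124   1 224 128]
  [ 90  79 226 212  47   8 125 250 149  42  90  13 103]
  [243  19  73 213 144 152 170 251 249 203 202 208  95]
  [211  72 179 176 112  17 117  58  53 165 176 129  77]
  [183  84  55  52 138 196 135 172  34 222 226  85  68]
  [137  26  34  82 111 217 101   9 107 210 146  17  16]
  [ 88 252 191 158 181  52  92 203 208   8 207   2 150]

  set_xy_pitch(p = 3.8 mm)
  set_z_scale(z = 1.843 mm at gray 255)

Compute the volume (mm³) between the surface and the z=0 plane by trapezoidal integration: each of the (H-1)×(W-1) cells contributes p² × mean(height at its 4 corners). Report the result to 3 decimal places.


height_mm = gray/255 × 1.843; cell vol = 3.8² × mean(4 corners)
unit = 3.8² × 1.843 / (4×255) = 0.0260911 mm³ per gray-sum
row 0: Σ corner-gray over 12 cells = 6004  → 156.6510
row 1: Σ corner-gray over 12 cells = 7799  → 203.4845
row 2: Σ corner-gray over 12 cells = 6525  → 170.2444
row 3: Σ corner-gray over 12 cells = 5452  → 142.2487
row 4: Σ corner-gray over 12 cells = 5503  → 143.5793
row 5: Σ corner-gray over 12 cells = 6023  → 157.1467
row 6: Σ corner-gray over 12 cells = 6729  → 175.5670
row 7: Σ corner-gray over 12 cells = 6104  → 159.2601
row 8: Σ corner-gray over 12 cells = 6781  → 176.9237
row 9: Σ corner-gray over 12 cells = 6902  → 180.0808
row 10: Σ corner-gray over 12 cells = 5845  → 152.5025
row 11: Σ corner-gray over 12 cells = 5322  → 138.8568
row 12: Σ corner-gray over 12 cells = 5619  → 146.6059
Σ rows: total corner-gray = 80608  → 2103.1512 mm³

2103.151


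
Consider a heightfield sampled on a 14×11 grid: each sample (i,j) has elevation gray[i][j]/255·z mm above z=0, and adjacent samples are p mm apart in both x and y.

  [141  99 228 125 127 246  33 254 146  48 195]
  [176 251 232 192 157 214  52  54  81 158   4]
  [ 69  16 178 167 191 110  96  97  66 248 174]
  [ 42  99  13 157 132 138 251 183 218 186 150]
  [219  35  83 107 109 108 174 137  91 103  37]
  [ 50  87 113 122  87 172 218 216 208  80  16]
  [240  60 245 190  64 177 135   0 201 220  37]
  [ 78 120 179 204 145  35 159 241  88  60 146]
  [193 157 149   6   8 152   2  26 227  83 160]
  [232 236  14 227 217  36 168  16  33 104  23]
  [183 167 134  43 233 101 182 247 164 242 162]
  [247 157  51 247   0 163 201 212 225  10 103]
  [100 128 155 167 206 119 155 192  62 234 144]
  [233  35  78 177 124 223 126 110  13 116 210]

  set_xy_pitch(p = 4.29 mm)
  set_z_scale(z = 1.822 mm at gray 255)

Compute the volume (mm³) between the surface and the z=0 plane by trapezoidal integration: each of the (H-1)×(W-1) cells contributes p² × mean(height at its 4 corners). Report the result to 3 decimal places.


2315.601

height_mm = gray/255 × 1.822; cell vol = 4.29² × mean(4 corners)
unit = 4.29² × 1.822 / (4×255) = 0.0328748 mm³ per gray-sum
row 0: Σ corner-gray over 10 cells = 5910  → 194.2899
row 1: Σ corner-gray over 10 cells = 5543  → 182.2249
row 2: Σ corner-gray over 10 cells = 5527  → 181.6989
row 3: Σ corner-gray over 10 cells = 5096  → 167.5299
row 4: Σ corner-gray over 10 cells = 4822  → 158.5222
row 5: Σ corner-gray over 10 cells = 5533  → 181.8961
row 6: Σ corner-gray over 10 cells = 5547  → 182.3564
row 7: Σ corner-gray over 10 cells = 4659  → 153.1636
row 8: Σ corner-gray over 10 cells = 4330  → 142.3478
row 9: Σ corner-gray over 10 cells = 5728  → 188.3067
row 10: Σ corner-gray over 10 cells = 6253  → 205.5660
row 11: Σ corner-gray over 10 cells = 5962  → 195.9994
row 12: Σ corner-gray over 10 cells = 5527  → 181.6989
Σ rows: total corner-gray = 70437  → 2315.6005 mm³


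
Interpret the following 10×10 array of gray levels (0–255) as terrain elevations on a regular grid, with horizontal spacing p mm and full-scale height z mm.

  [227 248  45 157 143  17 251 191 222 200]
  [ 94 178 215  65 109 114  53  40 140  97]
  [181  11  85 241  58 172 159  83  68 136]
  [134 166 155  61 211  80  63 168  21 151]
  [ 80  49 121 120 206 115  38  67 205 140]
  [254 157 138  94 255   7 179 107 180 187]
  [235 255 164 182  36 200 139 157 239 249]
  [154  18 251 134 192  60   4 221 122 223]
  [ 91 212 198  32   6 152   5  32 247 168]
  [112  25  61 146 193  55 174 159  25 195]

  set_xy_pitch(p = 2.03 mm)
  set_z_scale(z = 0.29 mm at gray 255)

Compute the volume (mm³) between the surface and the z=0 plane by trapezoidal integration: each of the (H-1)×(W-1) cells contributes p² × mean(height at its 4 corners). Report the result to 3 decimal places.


49.389

height_mm = gray/255 × 0.29; cell vol = 2.03² × mean(4 corners)
unit = 2.03² × 0.29 / (4×255) = 0.00117163 mm³ per gray-sum
row 0: Σ corner-gray over 9 cells = 4994  → 5.8511
row 1: Σ corner-gray over 9 cells = 4090  → 4.7920
row 2: Σ corner-gray over 9 cells = 4206  → 4.9279
row 3: Σ corner-gray over 9 cells = 4197  → 4.9173
row 4: Σ corner-gray over 9 cells = 4737  → 5.5500
row 5: Σ corner-gray over 9 cells = 5903  → 6.9161
row 6: Σ corner-gray over 9 cells = 5609  → 6.5717
row 7: Σ corner-gray over 9 cells = 4408  → 5.1645
row 8: Σ corner-gray over 9 cells = 4010  → 4.6982
Σ rows: total corner-gray = 42154  → 49.3888 mm³


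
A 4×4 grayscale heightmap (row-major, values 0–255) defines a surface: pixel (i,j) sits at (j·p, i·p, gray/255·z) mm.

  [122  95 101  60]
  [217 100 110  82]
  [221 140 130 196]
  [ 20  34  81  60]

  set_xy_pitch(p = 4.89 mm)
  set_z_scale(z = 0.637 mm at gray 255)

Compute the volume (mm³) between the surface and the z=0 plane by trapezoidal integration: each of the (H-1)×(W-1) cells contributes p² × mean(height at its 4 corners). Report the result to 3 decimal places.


63.258

height_mm = gray/255 × 0.637; cell vol = 4.89² × mean(4 corners)
unit = 4.89² × 0.637 / (4×255) = 0.0149333 mm³ per gray-sum
row 0: Σ corner-gray over 3 cells = 1293  → 19.3088
row 1: Σ corner-gray over 3 cells = 1676  → 25.0283
row 2: Σ corner-gray over 3 cells = 1267  → 18.9205
Σ rows: total corner-gray = 4236  → 63.2576 mm³


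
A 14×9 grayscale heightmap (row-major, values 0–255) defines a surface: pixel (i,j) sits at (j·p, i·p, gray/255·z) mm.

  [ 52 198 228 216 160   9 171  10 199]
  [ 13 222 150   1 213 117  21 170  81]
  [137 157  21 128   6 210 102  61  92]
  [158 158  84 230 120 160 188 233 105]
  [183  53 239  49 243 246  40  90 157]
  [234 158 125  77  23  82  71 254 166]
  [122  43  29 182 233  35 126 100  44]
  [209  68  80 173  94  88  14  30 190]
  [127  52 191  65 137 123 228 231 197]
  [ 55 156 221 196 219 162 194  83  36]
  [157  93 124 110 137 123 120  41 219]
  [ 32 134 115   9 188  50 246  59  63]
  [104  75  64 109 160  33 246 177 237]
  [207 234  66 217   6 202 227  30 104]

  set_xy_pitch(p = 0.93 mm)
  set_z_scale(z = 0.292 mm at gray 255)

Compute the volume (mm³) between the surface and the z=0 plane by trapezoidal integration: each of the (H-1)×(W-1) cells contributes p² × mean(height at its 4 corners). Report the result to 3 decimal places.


13.028

height_mm = gray/255 × 0.292; cell vol = 0.93² × mean(4 corners)
unit = 0.93² × 0.292 / (4×255) = 0.000247599 mm³ per gray-sum
row 0: Σ corner-gray over 8 cells = 4117  → 1.0194
row 1: Σ corner-gray over 8 cells = 3481  → 0.8619
row 2: Σ corner-gray over 8 cells = 4208  → 1.0419
row 3: Σ corner-gray over 8 cells = 4869  → 1.2056
row 4: Σ corner-gray over 8 cells = 4240  → 1.0498
row 5: Σ corner-gray over 8 cells = 3642  → 0.9018
row 6: Σ corner-gray over 8 cells = 3155  → 0.7812
row 7: Σ corner-gray over 8 cells = 3871  → 0.9585
row 8: Σ corner-gray over 8 cells = 4931  → 1.2209
row 9: Σ corner-gray over 8 cells = 4425  → 1.0956
row 10: Σ corner-gray over 8 cells = 3569  → 0.8837
row 11: Σ corner-gray over 8 cells = 3766  → 0.9325
row 12: Σ corner-gray over 8 cells = 4344  → 1.0756
Σ rows: total corner-gray = 52618  → 13.0282 mm³


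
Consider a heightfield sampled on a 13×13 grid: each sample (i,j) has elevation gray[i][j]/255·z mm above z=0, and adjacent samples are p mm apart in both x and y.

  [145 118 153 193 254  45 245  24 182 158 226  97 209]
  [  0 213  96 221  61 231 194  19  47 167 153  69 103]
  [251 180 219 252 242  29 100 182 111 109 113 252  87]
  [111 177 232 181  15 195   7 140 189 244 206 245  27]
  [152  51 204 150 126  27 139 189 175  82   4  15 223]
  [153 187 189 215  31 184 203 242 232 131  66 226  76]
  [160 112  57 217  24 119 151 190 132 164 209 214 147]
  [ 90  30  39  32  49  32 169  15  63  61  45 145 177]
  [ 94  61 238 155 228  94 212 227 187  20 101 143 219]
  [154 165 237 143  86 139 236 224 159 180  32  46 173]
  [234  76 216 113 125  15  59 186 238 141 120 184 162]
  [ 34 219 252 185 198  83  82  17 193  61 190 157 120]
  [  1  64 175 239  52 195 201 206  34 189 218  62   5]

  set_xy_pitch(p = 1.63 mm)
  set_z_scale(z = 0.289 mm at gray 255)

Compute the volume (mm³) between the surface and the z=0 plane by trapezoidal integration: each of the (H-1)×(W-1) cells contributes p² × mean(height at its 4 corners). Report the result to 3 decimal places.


height_mm = gray/255 × 0.289; cell vol = 1.63² × mean(4 corners)
unit = 1.63² × 0.289 / (4×255) = 0.000752788 mm³ per gray-sum
row 0: Σ corner-gray over 12 cells = 6789  → 5.1107
row 1: Σ corner-gray over 12 cells = 6961  → 5.2402
row 2: Σ corner-gray over 12 cells = 7716  → 5.8085
row 3: Σ corner-gray over 12 cells = 6499  → 4.8924
row 4: Σ corner-gray over 12 cells = 6740  → 5.0738
row 5: Σ corner-gray over 12 cells = 7526  → 5.6655
row 6: Σ corner-gray over 12 cells = 5112  → 3.8483
row 7: Σ corner-gray over 12 cells = 5272  → 3.9687
row 8: Σ corner-gray over 12 cells = 7266  → 5.4698
row 9: Σ corner-gray over 12 cells = 6963  → 5.2417
row 10: Σ corner-gray over 12 cells = 6770  → 5.0964
row 11: Σ corner-gray over 12 cells = 6704  → 5.0467
Σ rows: total corner-gray = 80318  → 60.4625 mm³

60.462


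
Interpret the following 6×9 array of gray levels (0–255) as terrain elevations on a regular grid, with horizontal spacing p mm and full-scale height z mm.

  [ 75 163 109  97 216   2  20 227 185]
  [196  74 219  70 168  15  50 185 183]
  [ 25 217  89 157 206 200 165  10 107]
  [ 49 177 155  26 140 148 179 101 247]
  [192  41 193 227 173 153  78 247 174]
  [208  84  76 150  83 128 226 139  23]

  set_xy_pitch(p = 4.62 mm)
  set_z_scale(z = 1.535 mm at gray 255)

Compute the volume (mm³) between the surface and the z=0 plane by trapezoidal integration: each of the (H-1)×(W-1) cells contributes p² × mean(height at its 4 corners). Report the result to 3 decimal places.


697.962

height_mm = gray/255 × 1.535; cell vol = 4.62² × mean(4 corners)
unit = 4.62² × 1.535 / (4×255) = 0.0321212 mm³ per gray-sum
row 0: Σ corner-gray over 8 cells = 3869  → 124.2770
row 1: Σ corner-gray over 8 cells = 4161  → 133.6564
row 2: Σ corner-gray over 8 cells = 4368  → 140.3055
row 3: Σ corner-gray over 8 cells = 4738  → 152.1904
row 4: Σ corner-gray over 8 cells = 4593  → 147.5328
Σ rows: total corner-gray = 21729  → 697.9622 mm³


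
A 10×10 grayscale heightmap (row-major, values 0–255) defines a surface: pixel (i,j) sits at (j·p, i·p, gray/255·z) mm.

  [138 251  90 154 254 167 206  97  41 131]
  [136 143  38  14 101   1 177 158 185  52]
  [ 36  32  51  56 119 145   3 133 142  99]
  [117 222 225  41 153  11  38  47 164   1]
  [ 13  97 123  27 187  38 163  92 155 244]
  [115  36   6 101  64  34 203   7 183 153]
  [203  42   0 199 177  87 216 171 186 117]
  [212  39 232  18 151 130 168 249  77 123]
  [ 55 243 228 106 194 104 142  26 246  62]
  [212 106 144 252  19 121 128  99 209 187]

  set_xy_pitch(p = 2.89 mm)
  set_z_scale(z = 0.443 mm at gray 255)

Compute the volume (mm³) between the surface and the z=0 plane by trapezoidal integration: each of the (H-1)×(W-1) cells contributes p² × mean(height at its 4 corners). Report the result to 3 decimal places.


height_mm = gray/255 × 0.443; cell vol = 2.89² × mean(4 corners)
unit = 2.89² × 0.443 / (4×255) = 0.00362743 mm³ per gray-sum
row 0: Σ corner-gray over 9 cells = 4611  → 16.7261
row 1: Σ corner-gray over 9 cells = 3319  → 12.0394
row 2: Σ corner-gray over 9 cells = 3417  → 12.3949
row 3: Σ corner-gray over 9 cells = 3941  → 14.2957
row 4: Σ corner-gray over 9 cells = 3557  → 12.9028
row 5: Σ corner-gray over 9 cells = 4012  → 14.5533
row 6: Σ corner-gray over 9 cells = 4939  → 17.9159
row 7: Σ corner-gray over 9 cells = 5158  → 18.7103
row 8: Σ corner-gray over 9 cells = 5250  → 19.0440
Σ rows: total corner-gray = 38204  → 138.5824 mm³

138.582
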